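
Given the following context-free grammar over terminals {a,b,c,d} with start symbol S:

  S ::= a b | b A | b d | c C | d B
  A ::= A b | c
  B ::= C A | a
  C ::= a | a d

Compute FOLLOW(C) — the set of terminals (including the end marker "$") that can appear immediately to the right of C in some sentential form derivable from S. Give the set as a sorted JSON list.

FIRST iteration:
iter 1:
  A via A→c: +{c}
  B via B→a: +{a}
  C via C→a: +{a}
  S via S→a b: +{a}
  S via S→b A: +{b}
  S via S→c C: +{c}
  S via S→d B: +{d}
  S: {a,b,c,d}  A: {c}  B: {a}  C: {a}
iter 2: (no change)
  S: {a,b,c,d}  A: {c}  B: {a}  C: {a}

FOLLOW iteration:
seed FOLLOW(S) with $
pass 1:
  A→A b: FOLLOW(A) ⊇ FIRST(b) = {b}; new: +{b}
  B→C A: FOLLOW(C) ⊇ FIRST(A) = {c}; new: +{c}
  S→b A: FOLLOW(A) ⊇ FOLLOW(S) ⊇ {$}; new: +{$}
  S→c C: FOLLOW(C) ⊇ FOLLOW(S) ⊇ {$}; new: +{$}
  S→d B: FOLLOW(B) ⊇ FOLLOW(S) ⊇ {$}; new: +{$}
  S: {$}  A: {$,b}  B: {$}  C: {$,c}
pass 2: — fixpoint
  S: {$}  A: {$,b}  B: {$}  C: {$,c}

FOLLOW(C) = ["$", "c"]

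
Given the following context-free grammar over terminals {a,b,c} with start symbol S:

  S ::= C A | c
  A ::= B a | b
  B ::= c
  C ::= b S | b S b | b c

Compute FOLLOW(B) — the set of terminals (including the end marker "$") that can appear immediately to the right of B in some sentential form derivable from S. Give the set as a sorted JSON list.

FIRST sets, iterate to fixpoint:
pass 1:
  A via A→b: +{b}
  B via B→c: +{c}
  C via C→b S: +{b}
  S via S→C A: +{b}
  S via S→c: +{c}
  FIRST(S)={b,c}  FIRST(A)={b}  FIRST(B)={c}  FIRST(C)={b}
pass 2:
  A via A→B a: +{c}
  FIRST(S)={b,c}  FIRST(A)={b,c}  FIRST(B)={c}  FIRST(C)={b}
pass 3: — fixpoint
  FIRST(S)={b,c}  FIRST(A)={b,c}  FIRST(B)={c}  FIRST(C)={b}

FOLLOW iteration:
seed FOLLOW(S) with $
iter 1:
  A→B a: FOLLOW(B) ⊇ FIRST(a) = {a}; new: +{a}
  C→b S b: FOLLOW(S) ⊇ FIRST(b) = {b}; new: +{b}
  S→C A: FOLLOW(C) ⊇ FIRST(A) = {b,c}; new: +{b,c}
  S→C A: FOLLOW(A) ⊇ FOLLOW(S) ⊇ {$,b}; new: +{$,b}
  FOLLOW[S]={$,b}  FOLLOW[A]={$,b}  FOLLOW[B]={a}  FOLLOW[C]={b,c}
iter 2:
  C→b S: FOLLOW(S) ⊇ FOLLOW(C) ⊇ {b,c}; new: +{c}
  S→C A: FOLLOW(A) ⊇ FOLLOW(S) ⊇ {$,b,c}; new: +{c}
  FOLLOW[S]={$,b,c}  FOLLOW[A]={$,b,c}  FOLLOW[B]={a}  FOLLOW[C]={b,c}
iter 3: done
  FOLLOW[S]={$,b,c}  FOLLOW[A]={$,b,c}  FOLLOW[B]={a}  FOLLOW[C]={b,c}

FOLLOW(B) = ["a"]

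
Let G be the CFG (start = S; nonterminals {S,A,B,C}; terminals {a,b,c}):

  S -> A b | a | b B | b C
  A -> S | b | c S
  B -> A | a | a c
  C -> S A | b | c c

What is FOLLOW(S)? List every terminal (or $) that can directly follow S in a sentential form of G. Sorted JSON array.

FIRST iteration:
pass 1:
  A via A→b: +{b}
  A via A→c S: +{c}
  B via B→A: +{b,c}
  B via B→a: +{a}
  C via C→b: +{b}
  C via C→c c: +{c}
  S via S→A b: +{b,c}
  S via S→a: +{a}
  FIRST[S]={a,b,c}  FIRST[A]={b,c}  FIRST[B]={a,b,c}  FIRST[C]={b,c}
pass 2:
  A via A→S: +{a}
  C via C→S A: +{a}
  FIRST[S]={a,b,c}  FIRST[A]={a,b,c}  FIRST[B]={a,b,c}  FIRST[C]={a,b,c}
pass 3: (no change)
  FIRST[S]={a,b,c}  FIRST[A]={a,b,c}  FIRST[B]={a,b,c}  FIRST[C]={a,b,c}

FOLLOW sets:
seed FOLLOW(S) with $
iter 1:
  C→S A: FOLLOW(S) ⊇ FIRST(A) = {a,b,c}; new: +{a,b,c}
  S→A b: FOLLOW(A) ⊇ FIRST(b) = {b}; new: +{b}
  S→b B: FOLLOW(B) ⊇ FOLLOW(S) ⊇ {$,a,b,c}; new: +{$,a,b,c}
  S→b C: FOLLOW(C) ⊇ FOLLOW(S) ⊇ {$,a,b,c}; new: +{$,a,b,c}
  FOLLOW(S)={$,a,b,c}  FOLLOW(A)={b}  FOLLOW(B)={$,a,b,c}  FOLLOW(C)={$,a,b,c}
iter 2:
  B→A: FOLLOW(A) ⊇ FOLLOW(B) ⊇ {$,a,b,c}; new: +{$,a,c}
  FOLLOW(S)={$,a,b,c}  FOLLOW(A)={$,a,b,c}  FOLLOW(B)={$,a,b,c}  FOLLOW(C)={$,a,b,c}
iter 3: (stable)
  FOLLOW(S)={$,a,b,c}  FOLLOW(A)={$,a,b,c}  FOLLOW(B)={$,a,b,c}  FOLLOW(C)={$,a,b,c}

FOLLOW(S) = ["$", "a", "b", "c"]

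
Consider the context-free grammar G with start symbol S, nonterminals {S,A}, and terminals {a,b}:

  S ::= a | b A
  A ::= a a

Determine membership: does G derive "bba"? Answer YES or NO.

CNF form of G:
  S -> T1 A | a
  A -> T0 T0
  T0 -> a
  T1 -> b

Fill CYK table bottom-up:
  T[0,0] 'b' = {T1}  orig:{}
  T[1,1] 'b' = {T1}  orig:{}
  T[2,2] 'a' = {S,T0}  orig:{S}
  T[0,1] 'bb' = ∅
  T[1,2] 'ba' = ∅
  T[0,2] 'bba' = ∅

S ∉ T[0,2] ⇒ NO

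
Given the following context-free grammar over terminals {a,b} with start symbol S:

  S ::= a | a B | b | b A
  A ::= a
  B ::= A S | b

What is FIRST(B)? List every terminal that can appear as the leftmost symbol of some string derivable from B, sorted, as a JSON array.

FIRST iteration:
round 1:
  A via A→a: +{a}
  B via B→A S: +{a}
  B via B→b: +{b}
  S via S→a: +{a}
  S via S→b: +{b}
  FIRST(S)={a,b}  FIRST(A)={a}  FIRST(B)={a,b}
round 2: (stable)
  FIRST(S)={a,b}  FIRST(A)={a}  FIRST(B)={a,b}

FIRST(B) = ["a", "b"]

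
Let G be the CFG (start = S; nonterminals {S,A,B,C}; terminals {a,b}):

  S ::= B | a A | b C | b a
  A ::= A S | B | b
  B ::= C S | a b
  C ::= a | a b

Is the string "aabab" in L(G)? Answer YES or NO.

Convert to CNF:
  S -> C S | T0 A | T0 T1 | T1 C | T1 T0
  A -> A S | C S | T0 T1 | b
  B -> C S | T0 T1
  C -> T0 T1 | a
  T0 -> a
  T1 -> b

CYK table (by increasing span):
  cell(0,0) a: {C,T0}  orig:{C}
  cell(1,1) a: {C,T0}  orig:{C}
  cell(2,2) b: {A,T1}  orig:{A}
  cell(3,3) a: {C,T0}  orig:{C}
  cell(4,4) b: {A,T1}  orig:{A}
  cell(0,1) aa: ∅
  cell(1,2) ab: {A,B,C,S}
  cell(2,3) ba: {S}
  cell(3,4) ab: {A,B,C,S}
  cell(0,2) aab: {A,B,S}
  cell(1,3) aba: {A,B,S}
  cell(2,4) bab: {A,S}
  cell(0,3) aaba: {A,B,S}
  cell(1,4) abab: {A,B,S}
  cell(0,4) aabab: {A,B,S}

S ∈ T[0,4] ⇒ YES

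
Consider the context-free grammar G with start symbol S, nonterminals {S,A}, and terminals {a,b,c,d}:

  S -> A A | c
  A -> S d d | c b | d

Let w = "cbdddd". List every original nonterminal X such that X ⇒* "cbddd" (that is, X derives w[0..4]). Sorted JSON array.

Convert to CNF:
  S -> A A | c
  A -> S X3 | T1 T2 | d
  T0 -> d
  T1 -> c
  T2 -> b
  X3 -> T0 T0

CYK table (by increasing span) (cells [i..j] with 0 ≤ i ≤ j ≤ 4 only):
  T[0,0] 'c' = {S,T1}  orig:{S}
  T[1,1] 'b' = {T2}  orig:{}
  T[2,2] 'd' = {A,T0}  orig:{A}
  T[3,3] 'd' = {A,T0}  orig:{A}
  T[4,4] 'd' = {A,T0}  orig:{A}
  T[0,1] 'cb' = {A}
  T[1,2] 'bd' = ∅
  T[2,3] 'dd' = {S,X3}  orig:{S}
  T[3,4] 'dd' = {S,X3}  orig:{S}
  T[0,2] 'cbd' = {S}
  T[1,3] 'bdd' = ∅
  T[2,4] 'ddd' = ∅
  T[0,3] 'cbdd' = ∅
  T[1,4] 'bddd' = ∅
  T[0,4] 'cbddd' = {A}

Original NTs in T[0,4] deriving "cbddd": ["A"]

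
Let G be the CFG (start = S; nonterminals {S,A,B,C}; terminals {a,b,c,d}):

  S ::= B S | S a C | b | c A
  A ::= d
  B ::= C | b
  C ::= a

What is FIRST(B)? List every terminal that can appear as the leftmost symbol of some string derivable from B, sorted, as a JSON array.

FIRST sets, iterate to fixpoint:
round 1:
  A via A→d: +{d}
  B via B→b: +{b}
  C via C→a: +{a}
  S via S→B S: +{b}
  S via S→c A: +{c}
  S: {b,c}  A: {d}  B: {b}  C: {a}
round 2:
  B via B→C: +{a}
  S via S→B S: +{a}
  S: {a,b,c}  A: {d}  B: {a,b}  C: {a}
round 3: done
  S: {a,b,c}  A: {d}  B: {a,b}  C: {a}

FIRST(B) = ["a", "b"]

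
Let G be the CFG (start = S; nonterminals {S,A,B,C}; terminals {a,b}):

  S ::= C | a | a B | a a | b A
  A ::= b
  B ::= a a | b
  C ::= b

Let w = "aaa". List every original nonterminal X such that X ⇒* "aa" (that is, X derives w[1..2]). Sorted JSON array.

Convert to CNF:
  S -> T0 B | T0 T0 | T1 A | a | b
  A -> b
  B -> T0 T0 | b
  C -> b
  T0 -> a
  T1 -> b

CYK table (by increasing span) (cells [i..j] with 1 ≤ i ≤ j ≤ 2 only):
  [1..1]={S,T0}  "a"  orig:{S}
  [2..2]={S,T0}  "a"  orig:{S}
  [1..2]={B,S}  "aa"

Original NTs in T[1,2] deriving "aa": ["B", "S"]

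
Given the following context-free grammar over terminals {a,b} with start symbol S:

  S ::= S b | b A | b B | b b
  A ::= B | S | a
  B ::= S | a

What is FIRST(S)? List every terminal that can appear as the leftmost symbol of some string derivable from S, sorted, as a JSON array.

FIRST sets, iterate to fixpoint:
pass 1:
  A via A→a: +{a}
  B via B→a: +{a}
  S via S→b A: +{b}
  FIRST(S)={b}  FIRST(A)={a}  FIRST(B)={a}
pass 2:
  A via A→S: +{b}
  B via B→S: +{b}
  FIRST(S)={b}  FIRST(A)={a,b}  FIRST(B)={a,b}
pass 3: (no change)
  FIRST(S)={b}  FIRST(A)={a,b}  FIRST(B)={a,b}

FIRST(S) = ["b"]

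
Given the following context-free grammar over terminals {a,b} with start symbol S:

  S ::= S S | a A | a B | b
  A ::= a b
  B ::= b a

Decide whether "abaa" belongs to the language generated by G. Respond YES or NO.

CNF form of G:
  S -> S S | T0 A | T0 B | b
  A -> T0 T1
  B -> T1 T0
  T0 -> a
  T1 -> b

Fill CYK table bottom-up:
  [0..0]={T0}  "a"  orig:{}
  [1..1]={S,T1}  "b"  orig:{S}
  [2..2]={T0}  "a"  orig:{}
  [3..3]={T0}  "a"  orig:{}
  [0..1]={A}  "ab"
  [1..2]={B}  "ba"
  [2..3]=∅  "aa"
  [0..2]={S}  "aba"
  [1..3]=∅  "baa"
  [0..3]=∅  "abaa"

S ∉ T[0,3] ⇒ NO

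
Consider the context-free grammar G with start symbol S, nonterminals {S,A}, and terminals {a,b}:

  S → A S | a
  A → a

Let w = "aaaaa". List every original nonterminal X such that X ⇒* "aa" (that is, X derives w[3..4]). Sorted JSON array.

CNF form of G:
  S -> A S | a
  A -> a

Fill CYK table bottom-up, restricted to cells inside w[3..4]:
  cell(3,3) a: {A,S}
  cell(4,4) a: {A,S}
  cell(3,4) aa: {S}

Original NTs in T[3,4] deriving "aa": ["S"]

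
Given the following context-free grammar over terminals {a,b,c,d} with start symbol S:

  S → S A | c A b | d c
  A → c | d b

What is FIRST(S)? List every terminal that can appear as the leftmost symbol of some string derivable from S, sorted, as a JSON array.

FIRST iteration:
pass 1:
  A via A→c: +{c}
  A via A→d b: +{d}
  S via S→c A b: +{c}
  S via S→d c: +{d}
  S: {c,d}  A: {c,d}
pass 2: (no change)
  S: {c,d}  A: {c,d}

FIRST(S) = ["c", "d"]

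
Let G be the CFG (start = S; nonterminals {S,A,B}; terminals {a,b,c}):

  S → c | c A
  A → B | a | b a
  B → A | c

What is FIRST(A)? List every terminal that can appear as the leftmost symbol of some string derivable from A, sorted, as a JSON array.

FIRST iteration:
[1]
  A via A→a: +{a}
  A via A→b a: +{b}
  B via B→A: +{a,b}
  B via B→c: +{c}
  S via S→c: +{c}
  FIRST(S)={c}  FIRST(A)={a,b}  FIRST(B)={a,b,c}
[2]
  A via A→B: +{c}
  FIRST(S)={c}  FIRST(A)={a,b,c}  FIRST(B)={a,b,c}
[3] (no change)
  FIRST(S)={c}  FIRST(A)={a,b,c}  FIRST(B)={a,b,c}

FIRST(A) = ["a", "b", "c"]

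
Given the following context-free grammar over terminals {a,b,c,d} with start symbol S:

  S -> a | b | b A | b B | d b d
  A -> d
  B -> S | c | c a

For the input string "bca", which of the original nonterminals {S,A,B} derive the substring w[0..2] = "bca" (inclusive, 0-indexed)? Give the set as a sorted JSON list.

CNF form of G:
  S -> T0 A | T0 B | T3 X5 | a | b
  A -> d
  B -> T0 A | T0 B | T1 T2 | T3 X4 | a | b | c
  T0 -> b
  T1 -> c
  T2 -> a
  T3 -> d
  X4 -> T0 T3
  X5 -> T0 T3

CYK table (by increasing span) (cells [i..j] with 0 ≤ i ≤ j ≤ 2 only):
  [0..0]={B,S,T0}  "b"  orig:{B,S}
  [1..1]={B,T1}  "c"  orig:{B}
  [2..2]={B,S,T2}  "a"  orig:{B,S}
  [0..1]={B,S}  "bc"
  [1..2]={B}  "ca"
  [0..2]={B,S}  "bca"

Original NTs in T[0,2] deriving "bca": ["B", "S"]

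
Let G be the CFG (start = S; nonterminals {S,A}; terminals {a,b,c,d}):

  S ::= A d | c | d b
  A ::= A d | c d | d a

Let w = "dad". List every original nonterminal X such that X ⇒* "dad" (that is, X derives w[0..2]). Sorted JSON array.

CNF form of G:
  S -> A T0 | T0 T3 | c
  A -> A T0 | T0 T2 | T1 T0
  T0 -> d
  T1 -> c
  T2 -> a
  T3 -> b

CYK table (by increasing span) — only the sub-triangle for w[0..2]:
  cell(0,0) d: {T0}  orig:{}
  cell(1,1) a: {T2}  orig:{}
  cell(2,2) d: {T0}  orig:{}
  cell(0,1) da: {A}
  cell(1,2) ad: ∅
  cell(0,2) dad: {A,S}

Original NTs in T[0,2] deriving "dad": ["A", "S"]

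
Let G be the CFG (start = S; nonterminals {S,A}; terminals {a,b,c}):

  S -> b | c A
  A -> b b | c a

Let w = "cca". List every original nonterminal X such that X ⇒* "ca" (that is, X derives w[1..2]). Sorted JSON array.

CNF form of G:
  S -> T1 A | b
  A -> T0 T0 | T1 T2
  T0 -> b
  T1 -> c
  T2 -> a

Fill CYK table bottom-up, restricted to cells inside w[1..2]:
  cell(1,1) c: {T1}  orig:{}
  cell(2,2) a: {T2}  orig:{}
  cell(1,2) ca: {A}

Original NTs in T[1,2] deriving "ca": ["A"]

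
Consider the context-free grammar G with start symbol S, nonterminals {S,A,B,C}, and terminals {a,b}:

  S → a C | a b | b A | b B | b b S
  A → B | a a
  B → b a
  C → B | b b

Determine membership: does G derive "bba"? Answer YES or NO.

Convert to CNF:
  S -> T0 C | T0 T1 | T1 A | T1 B | T1 X2
  A -> T0 T0 | T1 T0
  B -> T1 T0
  C -> T1 T0 | T1 T1
  T0 -> a
  T1 -> b
  X2 -> T1 S

CYK table (by increasing span):
  [0..0]={T1}  "b"  orig:{}
  [1..1]={T1}  "b"  orig:{}
  [2..2]={T0}  "a"  orig:{}
  [0..1]={C}  "bb"
  [1..2]={A,B,C}  "ba"
  [0..2]={S}  "bba"

S ∈ T[0,2] ⇒ YES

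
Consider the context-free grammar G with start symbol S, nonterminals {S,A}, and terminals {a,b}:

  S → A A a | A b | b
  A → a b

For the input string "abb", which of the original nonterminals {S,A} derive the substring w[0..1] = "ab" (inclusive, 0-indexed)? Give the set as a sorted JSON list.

Convert to CNF:
  S -> A T1 | A X2 | b
  A -> T0 T1
  T0 -> a
  T1 -> b
  X2 -> A T0

Fill CYK table bottom-up (cells [i..j] with 0 ≤ i ≤ j ≤ 1 only):
  [0..0]={T0}  "a"  orig:{}
  [1..1]={S,T1}  "b"  orig:{S}
  [0..1]={A}  "ab"

Original NTs in T[0,1] deriving "ab": ["A"]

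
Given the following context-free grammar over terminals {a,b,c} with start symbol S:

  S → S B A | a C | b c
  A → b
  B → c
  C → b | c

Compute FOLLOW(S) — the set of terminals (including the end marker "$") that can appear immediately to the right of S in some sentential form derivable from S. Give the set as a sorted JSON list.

FIRST sets, iterate to fixpoint:
pass 1:
  A via A→b: +{b}
  B via B→c: +{c}
  C via C→b: +{b}
  C via C→c: +{c}
  S via S→a C: +{a}
  S via S→b c: +{b}
  S: {a,b}  A: {b}  B: {c}  C: {b,c}
pass 2: (no change)
  S: {a,b}  A: {b}  B: {c}  C: {b,c}

Compute FOLLOW by fixpoint:
seed FOLLOW(S) with $
round 1:
  S→S B A: FOLLOW(S) ⊇ FIRST(B) = {c}; new: +{c}
  S→S B A: FOLLOW(B) ⊇ FIRST(A) = {b}; new: +{b}
  S→S B A: FOLLOW(A) ⊇ FOLLOW(S) ⊇ {$,c}; new: +{$,c}
  S→a C: FOLLOW(C) ⊇ FOLLOW(S) ⊇ {$,c}; new: +{$,c}
  FOLLOW[S]={$,c}  FOLLOW[A]={$,c}  FOLLOW[B]={b}  FOLLOW[C]={$,c}
round 2: done
  FOLLOW[S]={$,c}  FOLLOW[A]={$,c}  FOLLOW[B]={b}  FOLLOW[C]={$,c}

FOLLOW(S) = ["$", "c"]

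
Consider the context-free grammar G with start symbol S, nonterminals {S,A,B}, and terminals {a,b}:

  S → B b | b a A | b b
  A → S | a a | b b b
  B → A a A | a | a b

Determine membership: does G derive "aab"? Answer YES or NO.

CNF form of G:
  S -> B T0 | T0 T0 | T0 X5
  A -> B T0 | T0 T0 | T0 X2 | T0 X3 | T1 T1
  B -> A X4 | T1 T0 | a
  T0 -> b
  T1 -> a
  X2 -> T1 A
  X3 -> T0 T0
  X4 -> T1 A
  X5 -> T1 A

CYK fill:
  cell(0,0) a: {B,T1}  orig:{B}
  cell(1,1) a: {B,T1}  orig:{B}
  cell(2,2) b: {T0}  orig:{}
  cell(0,1) aa: {A}
  cell(1,2) ab: {A,B,S}
  cell(0,2) aab: {X2,X4,X5}  orig:{}

S ∉ T[0,2] ⇒ NO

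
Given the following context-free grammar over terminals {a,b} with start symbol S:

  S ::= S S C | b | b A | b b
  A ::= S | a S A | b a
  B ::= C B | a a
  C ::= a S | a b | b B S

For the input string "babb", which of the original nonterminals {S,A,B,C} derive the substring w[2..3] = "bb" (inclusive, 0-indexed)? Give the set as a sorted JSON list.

Convert to CNF:
  S -> S X5 | T1 A | T1 T1 | b
  A -> S X2 | T0 X3 | T1 A | T1 T0 | T1 T1 | b
  B -> C B | T0 T0
  C -> T0 S | T0 T1 | T1 X4
  T0 -> a
  T1 -> b
  X2 -> S C
  X3 -> S A
  X4 -> B S
  X5 -> S C

CYK fill (cells [i..j] with 2 ≤ i ≤ j ≤ 3 only):
  T[2,2] 'b' = {A,S,T1}  orig:{A,S}
  T[3,3] 'b' = {A,S,T1}  orig:{A,S}
  T[2,3] 'bb' = {A,S,X3}  orig:{A,S}

Original NTs in T[2,3] deriving "bb": ["A", "S"]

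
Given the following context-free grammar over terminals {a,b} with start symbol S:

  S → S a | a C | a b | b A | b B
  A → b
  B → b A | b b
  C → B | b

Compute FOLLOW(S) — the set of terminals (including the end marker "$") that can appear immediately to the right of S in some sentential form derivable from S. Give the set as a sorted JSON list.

FIRST iteration:
iter 1:
  A via A→b: +{b}
  B via B→b A: +{b}
  C via C→B: +{b}
  S via S→a C: +{a}
  S via S→b A: +{b}
  S: {a,b}  A: {b}  B: {b}  C: {b}
iter 2: (no change)
  S: {a,b}  A: {b}  B: {b}  C: {b}

FOLLOW iteration:
initialize: $ ∈ FOLLOW(S)
[1]
  S→S a: FOLLOW(S) ⊇ FIRST(a) = {a}; new: +{a}
  S→a C: FOLLOW(C) ⊇ FOLLOW(S) ⊇ {$,a}; new: +{$,a}
  S→b A: FOLLOW(A) ⊇ FOLLOW(S) ⊇ {$,a}; new: +{$,a}
  S→b B: FOLLOW(B) ⊇ FOLLOW(S) ⊇ {$,a}; new: +{$,a}
  FOLLOW[S]={$,a}  FOLLOW[A]={$,a}  FOLLOW[B]={$,a}  FOLLOW[C]={$,a}
[2] done
  FOLLOW[S]={$,a}  FOLLOW[A]={$,a}  FOLLOW[B]={$,a}  FOLLOW[C]={$,a}

FOLLOW(S) = ["$", "a"]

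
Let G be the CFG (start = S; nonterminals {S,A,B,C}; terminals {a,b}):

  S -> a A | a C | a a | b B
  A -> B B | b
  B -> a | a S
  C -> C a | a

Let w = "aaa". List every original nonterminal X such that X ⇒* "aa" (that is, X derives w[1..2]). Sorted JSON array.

CNF form of G:
  S -> T0 A | T0 C | T0 T0 | T1 B
  A -> B B | b
  B -> T0 S | a
  C -> C T0 | a
  T0 -> a
  T1 -> b

CYK fill, restricted to cells inside w[1..2]:
  cell(1,1) a: {B,C,T0}  orig:{B,C}
  cell(2,2) a: {B,C,T0}  orig:{B,C}
  cell(1,2) aa: {A,C,S}

Original NTs in T[1,2] deriving "aa": ["A", "C", "S"]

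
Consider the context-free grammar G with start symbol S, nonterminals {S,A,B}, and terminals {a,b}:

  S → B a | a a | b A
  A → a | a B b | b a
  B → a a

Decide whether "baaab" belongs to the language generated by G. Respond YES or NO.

CNF form of G:
  S -> B T0 | T0 T0 | T1 A
  A -> T0 X2 | T1 T0 | a
  B -> T0 T0
  T0 -> a
  T1 -> b
  X2 -> B T1

CYK table (by increasing span):
  cell(0,0) b: {T1}  orig:{}
  cell(1,1) a: {A,T0}  orig:{A}
  cell(2,2) a: {A,T0}  orig:{A}
  cell(3,3) a: {A,T0}  orig:{A}
  cell(4,4) b: {T1}  orig:{}
  cell(0,1) ba: {A,S}
  cell(1,2) aa: {B,S}
  cell(2,3) aa: {B,S}
  cell(3,4) ab: ∅
  cell(0,2) baa: ∅
  cell(1,3) aaa: {S}
  cell(2,4) aab: {X2}  orig:{}
  cell(0,3) baaa: ∅
  cell(1,4) aaab: {A}
  cell(0,4) baaab: {S}

S ∈ T[0,4] ⇒ YES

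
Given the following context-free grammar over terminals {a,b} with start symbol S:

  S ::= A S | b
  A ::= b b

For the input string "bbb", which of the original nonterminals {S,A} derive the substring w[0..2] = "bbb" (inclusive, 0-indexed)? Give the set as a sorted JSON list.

CNF form of G:
  S -> A S | b
  A -> T0 T0
  T0 -> b

Fill CYK table bottom-up (cells [i..j] with 0 ≤ i ≤ j ≤ 2 only):
  T[0,0] 'b' = {S,T0}  orig:{S}
  T[1,1] 'b' = {S,T0}  orig:{S}
  T[2,2] 'b' = {S,T0}  orig:{S}
  T[0,1] 'bb' = {A}
  T[1,2] 'bb' = {A}
  T[0,2] 'bbb' = {S}

Original NTs in T[0,2] deriving "bbb": ["S"]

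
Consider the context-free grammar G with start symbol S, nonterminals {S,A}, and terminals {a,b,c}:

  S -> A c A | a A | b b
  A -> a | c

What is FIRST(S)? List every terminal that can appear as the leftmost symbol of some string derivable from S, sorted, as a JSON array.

FIRST sets, iterate to fixpoint:
pass 1:
  A via A→a: +{a}
  A via A→c: +{c}
  S via S→A c A: +{a,c}
  S via S→b b: +{b}
  FIRST[S]={a,b,c}  FIRST[A]={a,c}
pass 2: (stable)
  FIRST[S]={a,b,c}  FIRST[A]={a,c}

FIRST(S) = ["a", "b", "c"]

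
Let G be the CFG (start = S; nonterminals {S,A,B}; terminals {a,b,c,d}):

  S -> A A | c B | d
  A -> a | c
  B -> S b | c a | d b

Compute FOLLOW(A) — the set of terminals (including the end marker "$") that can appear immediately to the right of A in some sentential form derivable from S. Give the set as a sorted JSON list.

Compute FIRST by fixpoint:
iter 1:
  A via A→a: +{a}
  A via A→c: +{c}
  B via B→c a: +{c}
  B via B→d b: +{d}
  S via S→A A: +{a,c}
  S via S→d: +{d}
  S: {a,c,d}  A: {a,c}  B: {c,d}
iter 2:
  B via B→S b: +{a}
  S: {a,c,d}  A: {a,c}  B: {a,c,d}
iter 3: — fixpoint
  S: {a,c,d}  A: {a,c}  B: {a,c,d}

FOLLOW iteration:
FOLLOW(S) := {$}
pass 1:
  B→S b: FOLLOW(S) ⊇ FIRST(b) = {b}; new: +{b}
  S→A A: FOLLOW(A) ⊇ FIRST(A) = {a,c}; new: +{a,c}
  S→A A: FOLLOW(A) ⊇ FOLLOW(S) ⊇ {$,b}; new: +{$,b}
  S→c B: FOLLOW(B) ⊇ FOLLOW(S) ⊇ {$,b}; new: +{$,b}
  FOLLOW(S)={$,b}  FOLLOW(A)={$,a,b,c}  FOLLOW(B)={$,b}
pass 2: (no change)
  FOLLOW(S)={$,b}  FOLLOW(A)={$,a,b,c}  FOLLOW(B)={$,b}

FOLLOW(A) = ["$", "a", "b", "c"]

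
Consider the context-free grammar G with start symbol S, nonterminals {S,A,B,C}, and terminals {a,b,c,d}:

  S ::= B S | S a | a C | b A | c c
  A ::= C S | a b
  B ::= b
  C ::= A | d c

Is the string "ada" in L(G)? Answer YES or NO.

Convert to CNF:
  S -> B S | S T0 | T0 C | T1 A | T3 T3
  A -> C S | T0 T1
  B -> b
  C -> C S | T0 T1 | T2 T3
  T0 -> a
  T1 -> b
  T2 -> d
  T3 -> c

Fill CYK table bottom-up:
  cell(0,0) a: {T0}  orig:{}
  cell(1,1) d: {T2}  orig:{}
  cell(2,2) a: {T0}  orig:{}
  cell(0,1) ad: ∅
  cell(1,2) da: ∅
  cell(0,2) ada: ∅

S ∉ T[0,2] ⇒ NO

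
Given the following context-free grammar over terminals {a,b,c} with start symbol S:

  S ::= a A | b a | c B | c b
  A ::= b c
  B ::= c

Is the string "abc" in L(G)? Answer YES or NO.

Convert to CNF:
  S -> T0 T2 | T1 B | T1 T0 | T2 A
  A -> T0 T1
  B -> c
  T0 -> b
  T1 -> c
  T2 -> a

CYK fill:
  [0..0]={T2}  "a"  orig:{}
  [1..1]={T0}  "b"  orig:{}
  [2..2]={B,T1}  "c"  orig:{B}
  [0..1]=∅  "ab"
  [1..2]={A}  "bc"
  [0..2]={S}  "abc"

S ∈ T[0,2] ⇒ YES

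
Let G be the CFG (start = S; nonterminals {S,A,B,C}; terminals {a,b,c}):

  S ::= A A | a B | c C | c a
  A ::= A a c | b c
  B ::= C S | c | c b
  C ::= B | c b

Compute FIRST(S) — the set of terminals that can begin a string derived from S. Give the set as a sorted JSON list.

FIRST sets, iterate to fixpoint:
[1]
  A via A→b c: +{b}
  B via B→c: +{c}
  C via C→B: +{c}
  S via S→A A: +{b}
  S via S→a B: +{a}
  S via S→c C: +{c}
  FIRST(S)={a,b,c}  FIRST(A)={b}  FIRST(B)={c}  FIRST(C)={c}
[2] done
  FIRST(S)={a,b,c}  FIRST(A)={b}  FIRST(B)={c}  FIRST(C)={c}

FIRST(S) = ["a", "b", "c"]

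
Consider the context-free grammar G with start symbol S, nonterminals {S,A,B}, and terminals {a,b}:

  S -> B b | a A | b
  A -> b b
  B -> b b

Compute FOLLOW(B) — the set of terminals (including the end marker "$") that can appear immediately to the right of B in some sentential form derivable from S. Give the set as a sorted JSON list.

Compute FIRST by fixpoint:
iter 1:
  A via A→b b: +{b}
  B via B→b b: +{b}
  S via S→B b: +{b}
  S via S→a A: +{a}
  S: {a,b}  A: {b}  B: {b}
iter 2: done
  S: {a,b}  A: {b}  B: {b}

FOLLOW iteration:
FOLLOW(S) := {$}
[1]
  S→B b: FOLLOW(B) ⊇ FIRST(b) = {b}; new: +{b}
  S→a A: FOLLOW(A) ⊇ FOLLOW(S) ⊇ {$}; new: +{$}
  FOLLOW(S)={$}  FOLLOW(A)={$}  FOLLOW(B)={b}
[2] (stable)
  FOLLOW(S)={$}  FOLLOW(A)={$}  FOLLOW(B)={b}

FOLLOW(B) = ["b"]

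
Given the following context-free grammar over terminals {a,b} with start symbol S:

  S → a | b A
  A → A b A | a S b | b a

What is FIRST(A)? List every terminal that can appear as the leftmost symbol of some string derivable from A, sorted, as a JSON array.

FIRST sets, iterate to fixpoint:
round 1:
  A via A→a S b: +{a}
  A via A→b a: +{b}
  S via S→a: +{a}
  S via S→b A: +{b}
  FIRST(S)={a,b}  FIRST(A)={a,b}
round 2: — fixpoint
  FIRST(S)={a,b}  FIRST(A)={a,b}

FIRST(A) = ["a", "b"]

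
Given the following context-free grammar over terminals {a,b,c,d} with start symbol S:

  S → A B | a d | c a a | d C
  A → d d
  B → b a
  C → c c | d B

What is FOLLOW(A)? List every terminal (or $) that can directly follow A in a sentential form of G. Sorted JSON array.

Compute FIRST by fixpoint:
iter 1:
  A via A→d d: +{d}
  B via B→b a: +{b}
  C via C→c c: +{c}
  C via C→d B: +{d}
  S via S→A B: +{d}
  S via S→a d: +{a}
  S via S→c a a: +{c}
  FIRST[S]={a,c,d}  FIRST[A]={d}  FIRST[B]={b}  FIRST[C]={c,d}
iter 2: (stable)
  FIRST[S]={a,c,d}  FIRST[A]={d}  FIRST[B]={b}  FIRST[C]={c,d}

FOLLOW iteration:
FOLLOW(S) := {$}
[1]
  S→A B: FOLLOW(A) ⊇ FIRST(B) = {b}; new: +{b}
  S→A B: FOLLOW(B) ⊇ FOLLOW(S) ⊇ {$}; new: +{$}
  S→d C: FOLLOW(C) ⊇ FOLLOW(S) ⊇ {$}; new: +{$}
  S: {$}  A: {b}  B: {$}  C: {$}
[2] (stable)
  S: {$}  A: {b}  B: {$}  C: {$}

FOLLOW(A) = ["b"]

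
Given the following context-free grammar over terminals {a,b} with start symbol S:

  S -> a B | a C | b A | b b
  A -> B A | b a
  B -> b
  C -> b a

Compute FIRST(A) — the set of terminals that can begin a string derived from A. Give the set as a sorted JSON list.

Compute FIRST by fixpoint:
pass 1:
  A via A→b a: +{b}
  B via B→b: +{b}
  C via C→b a: +{b}
  S via S→a B: +{a}
  S via S→b A: +{b}
  FIRST(S)={a,b}  FIRST(A)={b}  FIRST(B)={b}  FIRST(C)={b}
pass 2: done
  FIRST(S)={a,b}  FIRST(A)={b}  FIRST(B)={b}  FIRST(C)={b}

FIRST(A) = ["b"]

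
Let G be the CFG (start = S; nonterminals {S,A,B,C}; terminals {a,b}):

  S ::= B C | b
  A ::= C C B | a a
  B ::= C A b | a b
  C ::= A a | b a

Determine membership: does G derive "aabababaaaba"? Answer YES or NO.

CNF form of G:
  S -> B C | b
  A -> C X2 | T0 T0
  B -> C X3 | T0 T1
  C -> A T0 | T1 T0
  T0 -> a
  T1 -> b
  X2 -> C B
  X3 -> A T1

CYK fill:
  cell(0,0) a: {T0}  orig:{}
  cell(1,1) a: {T0}  orig:{}
  cell(2,2) b: {S,T1}  orig:{S}
  cell(3,3) a: {T0}  orig:{}
  cell(4,4) b: {S,T1}  orig:{S}
  cell(5,5) a: {T0}  orig:{}
  cell(6,6) b: {S,T1}  orig:{S}
  cell(7,7) a: {T0}  orig:{}
  cell(8,8) a: {T0}  orig:{}
  cell(9,9) a: {T0}  orig:{}
  cell(10,10) b: {S,T1}  orig:{S}
  cell(11,11) a: {T0}  orig:{}
  cell(0,1) aa: {A}
  cell(1,2) ab: {B}
  cell(2,3) ba: {C}
  cell(3,4) ab: {B}
  cell(4,5) ba: {C}
  cell(5,6) ab: {B}
  cell(6,7) ba: {C}
  cell(7,8) aa: {A}
  cell(8,9) aa: {A}
  cell(9,10) ab: {B}
  cell(10,11) ba: {C}
  cell(0,2) aab: {X3}  orig:{}
  cell(1,3) aba: ∅
  cell(2,4) bab: ∅
  cell(3,5) aba: ∅
  cell(4,6) bab: ∅
  cell(5,7) aba: ∅
  cell(6,8) baa: ∅
  cell(7,9) aaa: {C}
  cell(8,10) aab: {X3}  orig:{}
  cell(9,11) aba: ∅
  cell(0,3) aaba: ∅
  cell(1,4) abab: ∅
  cell(2,5) baba: ∅
  cell(3,6) abab: ∅
  cell(4,7) baba: ∅
  cell(5,8) abaa: ∅
  cell(6,9) baaa: ∅
  cell(7,10) aaab: ∅
  cell(8,11) aaba: ∅
  cell(0,4) aabab: ∅
  cell(1,5) ababa: ∅
  cell(2,6) babab: ∅
  cell(3,7) ababa: ∅
  cell(4,8) babaa: ∅
  cell(5,9) abaaa: {S}
  cell(6,10) baaab: {B}
  cell(7,11) aaaba: ∅
  cell(0,5) aababa: ∅
  cell(1,6) ababab: ∅
  cell(2,7) bababa: ∅
  cell(3,8) ababaa: ∅
  cell(4,9) babaaa: ∅
  cell(5,10) abaaab: ∅
  cell(6,11) baaaba: ∅
  cell(0,6) aababab: ∅
  cell(1,7) abababa: ∅
  cell(2,8) bababaa: ∅
  cell(3,9) ababaaa: ∅
  cell(4,10) babaaab: {X2}  orig:{}
  cell(5,11) abaaaba: ∅
  cell(0,7) aabababa: ∅
  cell(1,8) abababaa: ∅
  cell(2,9) bababaaa: ∅
  cell(3,10) ababaaab: ∅
  cell(4,11) babaaaba: ∅
  cell(0,8) aabababaa: ∅
  cell(1,9) abababaaa: ∅
  cell(2,10) bababaaab: {A}
  cell(3,11) ababaaaba: ∅
  cell(0,9) aabababaaa: ∅
  cell(1,10) abababaaab: ∅
  cell(2,11) bababaaaba: {C}
  cell(0,10) aabababaaab: ∅
  cell(1,11) abababaaaba: ∅
  cell(0,11) aabababaaaba: ∅

S ∉ T[0,11] ⇒ NO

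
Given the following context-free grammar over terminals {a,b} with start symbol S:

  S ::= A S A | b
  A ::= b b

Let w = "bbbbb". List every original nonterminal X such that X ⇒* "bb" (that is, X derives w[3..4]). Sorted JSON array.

Convert to CNF:
  S -> A X1 | b
  A -> T0 T0
  T0 -> b
  X1 -> S A

CYK fill, restricted to cells inside w[3..4]:
  [3..3]={S,T0}  "b"  orig:{S}
  [4..4]={S,T0}  "b"  orig:{S}
  [3..4]={A}  "bb"

Original NTs in T[3,4] deriving "bb": ["A"]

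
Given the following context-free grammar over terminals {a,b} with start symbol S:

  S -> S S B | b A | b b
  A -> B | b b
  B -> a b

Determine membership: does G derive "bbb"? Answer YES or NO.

Convert to CNF:
  S -> S X2 | T1 A | T1 T1
  A -> T0 T1 | T1 T1
  B -> T0 T1
  T0 -> a
  T1 -> b
  X2 -> S B

Fill CYK table bottom-up:
  [0..0]={T1}  "b"  orig:{}
  [1..1]={T1}  "b"  orig:{}
  [2..2]={T1}  "b"  orig:{}
  [0..1]={A,S}  "bb"
  [1..2]={A,S}  "bb"
  [0..2]={S}  "bbb"

S ∈ T[0,2] ⇒ YES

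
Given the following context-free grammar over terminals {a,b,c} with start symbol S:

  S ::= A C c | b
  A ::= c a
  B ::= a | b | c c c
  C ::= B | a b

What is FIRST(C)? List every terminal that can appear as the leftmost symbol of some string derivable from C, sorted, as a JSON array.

Compute FIRST by fixpoint:
round 1:
  A via A→c a: +{c}
  B via B→a: +{a}
  B via B→b: +{b}
  B via B→c c c: +{c}
  C via C→B: +{a,b,c}
  S via S→A C c: +{c}
  S via S→b: +{b}
  FIRST(S)={b,c}  FIRST(A)={c}  FIRST(B)={a,b,c}  FIRST(C)={a,b,c}
round 2: done
  FIRST(S)={b,c}  FIRST(A)={c}  FIRST(B)={a,b,c}  FIRST(C)={a,b,c}

FIRST(C) = ["a", "b", "c"]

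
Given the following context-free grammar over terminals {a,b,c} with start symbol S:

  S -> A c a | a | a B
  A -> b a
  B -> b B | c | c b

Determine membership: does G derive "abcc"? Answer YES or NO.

CNF form of G:
  S -> A X3 | T1 B | a
  A -> T0 T1
  B -> T0 B | T2 T0 | c
  T0 -> b
  T1 -> a
  T2 -> c
  X3 -> T2 T1

Fill CYK table bottom-up:
  [0..0]={S,T1}  "a"  orig:{S}
  [1..1]={T0}  "b"  orig:{}
  [2..2]={B,T2}  "c"  orig:{B}
  [3..3]={B,T2}  "c"  orig:{B}
  [0..1]=∅  "ab"
  [1..2]={B}  "bc"
  [2..3]=∅  "cc"
  [0..2]={S}  "abc"
  [1..3]=∅  "bcc"
  [0..3]=∅  "abcc"

S ∉ T[0,3] ⇒ NO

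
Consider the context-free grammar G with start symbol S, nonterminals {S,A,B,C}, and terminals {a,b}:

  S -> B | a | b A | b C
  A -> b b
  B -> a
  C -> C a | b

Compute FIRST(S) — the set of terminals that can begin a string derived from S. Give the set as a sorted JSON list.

FIRST sets, iterate to fixpoint:
pass 1:
  A via A→b b: +{b}
  B via B→a: +{a}
  C via C→b: +{b}
  S via S→B: +{a}
  S via S→b A: +{b}
  S: {a,b}  A: {b}  B: {a}  C: {b}
pass 2: (stable)
  S: {a,b}  A: {b}  B: {a}  C: {b}

FIRST(S) = ["a", "b"]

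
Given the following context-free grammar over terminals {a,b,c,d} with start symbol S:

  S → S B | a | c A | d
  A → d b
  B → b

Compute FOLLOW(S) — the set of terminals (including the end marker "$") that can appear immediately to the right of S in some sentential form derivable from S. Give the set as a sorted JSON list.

FIRST iteration:
iter 1:
  A via A→d b: +{d}
  B via B→b: +{b}
  S via S→a: +{a}
  S via S→c A: +{c}
  S via S→d: +{d}
  S: {a,c,d}  A: {d}  B: {b}
iter 2: (no change)
  S: {a,c,d}  A: {d}  B: {b}

Compute FOLLOW by fixpoint:
seed FOLLOW(S) with $
round 1:
  S→S B: FOLLOW(S) ⊇ FIRST(B) = {b}; new: +{b}
  S→S B: FOLLOW(B) ⊇ FOLLOW(S) ⊇ {$,b}; new: +{$,b}
  S→c A: FOLLOW(A) ⊇ FOLLOW(S) ⊇ {$,b}; new: +{$,b}
  FOLLOW[S]={$,b}  FOLLOW[A]={$,b}  FOLLOW[B]={$,b}
round 2: (stable)
  FOLLOW[S]={$,b}  FOLLOW[A]={$,b}  FOLLOW[B]={$,b}

FOLLOW(S) = ["$", "b"]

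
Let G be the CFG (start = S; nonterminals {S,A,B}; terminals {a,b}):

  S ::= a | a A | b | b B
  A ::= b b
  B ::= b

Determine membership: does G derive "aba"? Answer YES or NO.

CNF form of G:
  S -> T0 B | T1 A | a | b
  A -> T0 T0
  B -> b
  T0 -> b
  T1 -> a

CYK table (by increasing span):
  [0..0]={S,T1}  "a"  orig:{S}
  [1..1]={B,S,T0}  "b"  orig:{B,S}
  [2..2]={S,T1}  "a"  orig:{S}
  [0..1]=∅  "ab"
  [1..2]=∅  "ba"
  [0..2]=∅  "aba"

S ∉ T[0,2] ⇒ NO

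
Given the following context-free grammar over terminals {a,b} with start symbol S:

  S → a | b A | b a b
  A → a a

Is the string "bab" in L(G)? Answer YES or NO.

CNF form of G:
  S -> T1 A | T1 X2 | a
  A -> T0 T0
  T0 -> a
  T1 -> b
  X2 -> T0 T1

Fill CYK table bottom-up:
  T[0,0] 'b' = {T1}  orig:{}
  T[1,1] 'a' = {S,T0}  orig:{S}
  T[2,2] 'b' = {T1}  orig:{}
  T[0,1] 'ba' = ∅
  T[1,2] 'ab' = {X2}  orig:{}
  T[0,2] 'bab' = {S}

S ∈ T[0,2] ⇒ YES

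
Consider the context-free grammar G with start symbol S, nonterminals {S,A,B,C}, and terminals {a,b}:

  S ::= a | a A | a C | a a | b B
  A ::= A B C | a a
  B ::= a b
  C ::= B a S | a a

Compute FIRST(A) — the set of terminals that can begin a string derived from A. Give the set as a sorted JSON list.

FIRST sets, iterate to fixpoint:
iter 1:
  A via A→a a: +{a}
  B via B→a b: +{a}
  C via C→B a S: +{a}
  S via S→a: +{a}
  S via S→b B: +{b}
  FIRST(S)={a,b}  FIRST(A)={a}  FIRST(B)={a}  FIRST(C)={a}
iter 2: (no change)
  FIRST(S)={a,b}  FIRST(A)={a}  FIRST(B)={a}  FIRST(C)={a}

FIRST(A) = ["a"]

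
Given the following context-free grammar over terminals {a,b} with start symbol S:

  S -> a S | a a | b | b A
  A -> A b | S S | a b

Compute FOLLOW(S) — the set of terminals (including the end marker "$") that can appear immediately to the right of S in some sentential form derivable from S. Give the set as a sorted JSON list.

FIRST sets, iterate to fixpoint:
round 1:
  A via A→a b: +{a}
  S via S→a S: +{a}
  S via S→b: +{b}
  S: {a,b}  A: {a}
round 2:
  A via A→S S: +{b}
  S: {a,b}  A: {a,b}
round 3: — fixpoint
  S: {a,b}  A: {a,b}

FOLLOW iteration:
initialize: $ ∈ FOLLOW(S)
[1]
  A→A b: FOLLOW(A) ⊇ FIRST(b) = {b}; new: +{b}
  A→S S: FOLLOW(S) ⊇ FIRST(S) = {a,b}; new: +{a,b}
  S→b A: FOLLOW(A) ⊇ FOLLOW(S) ⊇ {$,a,b}; new: +{$,a}
  S: {$,a,b}  A: {$,a,b}
[2] (no change)
  S: {$,a,b}  A: {$,a,b}

FOLLOW(S) = ["$", "a", "b"]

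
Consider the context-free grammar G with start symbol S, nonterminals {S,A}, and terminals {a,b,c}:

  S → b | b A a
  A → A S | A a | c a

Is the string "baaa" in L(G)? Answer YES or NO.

Convert to CNF:
  S -> T2 X3 | b
  A -> A S | A T0 | T1 T0
  T0 -> a
  T1 -> c
  T2 -> b
  X3 -> A T0

Fill CYK table bottom-up:
  cell(0,0) b: {S,T2}  orig:{S}
  cell(1,1) a: {T0}  orig:{}
  cell(2,2) a: {T0}  orig:{}
  cell(3,3) a: {T0}  orig:{}
  cell(0,1) ba: ∅
  cell(1,2) aa: ∅
  cell(2,3) aa: ∅
  cell(0,2) baa: ∅
  cell(1,3) aaa: ∅
  cell(0,3) baaa: ∅

S ∉ T[0,3] ⇒ NO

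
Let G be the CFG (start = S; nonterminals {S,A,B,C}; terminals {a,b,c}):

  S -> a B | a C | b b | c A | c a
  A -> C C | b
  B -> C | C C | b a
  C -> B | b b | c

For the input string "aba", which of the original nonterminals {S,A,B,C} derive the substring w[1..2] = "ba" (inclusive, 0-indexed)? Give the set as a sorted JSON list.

Convert to CNF:
  S -> T0 T0 | T1 B | T1 C | T2 A | T2 T1
  A -> C C | b
  B -> C C | T0 T0 | T0 T1 | c
  C -> C C | T0 T0 | T0 T1 | c
  T0 -> b
  T1 -> a
  T2 -> c

Fill CYK table bottom-up, restricted to cells inside w[1..2]:
  cell(1,1) b: {A,T0}  orig:{A}
  cell(2,2) a: {T1}  orig:{}
  cell(1,2) ba: {B,C}

Original NTs in T[1,2] deriving "ba": ["B", "C"]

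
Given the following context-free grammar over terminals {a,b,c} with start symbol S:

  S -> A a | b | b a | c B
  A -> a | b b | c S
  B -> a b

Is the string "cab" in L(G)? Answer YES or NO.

Convert to CNF:
  S -> A T2 | T0 T2 | T1 B | b
  A -> T0 T0 | T1 S | a
  B -> T2 T0
  T0 -> b
  T1 -> c
  T2 -> a

CYK fill:
  [0..0]={T1}  "c"  orig:{}
  [1..1]={A,T2}  "a"  orig:{A}
  [2..2]={S,T0}  "b"  orig:{S}
  [0..1]=∅  "ca"
  [1..2]={B}  "ab"
  [0..2]={S}  "cab"

S ∈ T[0,2] ⇒ YES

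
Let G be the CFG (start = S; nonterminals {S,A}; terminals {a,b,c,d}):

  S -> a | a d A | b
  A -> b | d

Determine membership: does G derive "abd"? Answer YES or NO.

Convert to CNF:
  S -> T0 X2 | a | b
  A -> b | d
  T0 -> a
  T1 -> d
  X2 -> T1 A

CYK fill:
  [0..0]={S,T0}  "a"  orig:{S}
  [1..1]={A,S}  "b"
  [2..2]={A,T1}  "d"  orig:{A}
  [0..1]=∅  "ab"
  [1..2]=∅  "bd"
  [0..2]=∅  "abd"

S ∉ T[0,2] ⇒ NO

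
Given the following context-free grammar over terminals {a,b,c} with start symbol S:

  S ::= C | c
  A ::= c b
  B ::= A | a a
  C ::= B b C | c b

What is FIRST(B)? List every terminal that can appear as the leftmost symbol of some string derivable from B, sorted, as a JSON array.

FIRST iteration:
iter 1:
  A via A→c b: +{c}
  B via B→A: +{c}
  B via B→a a: +{a}
  C via C→B b C: +{a,c}
  S via S→C: +{a,c}
  FIRST(S)={a,c}  FIRST(A)={c}  FIRST(B)={a,c}  FIRST(C)={a,c}
iter 2: — fixpoint
  FIRST(S)={a,c}  FIRST(A)={c}  FIRST(B)={a,c}  FIRST(C)={a,c}

FIRST(B) = ["a", "c"]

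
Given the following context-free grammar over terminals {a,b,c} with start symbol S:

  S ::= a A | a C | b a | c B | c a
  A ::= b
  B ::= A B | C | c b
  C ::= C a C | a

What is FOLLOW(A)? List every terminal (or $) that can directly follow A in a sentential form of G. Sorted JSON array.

FIRST sets, iterate to fixpoint:
iter 1:
  A via A→b: +{b}
  B via B→A B: +{b}
  B via B→c b: +{c}
  C via C→a: +{a}
  S via S→a A: +{a}
  S via S→b a: +{b}
  S via S→c B: +{c}
  FIRST(S)={a,b,c}  FIRST(A)={b}  FIRST(B)={b,c}  FIRST(C)={a}
iter 2:
  B via B→C: +{a}
  FIRST(S)={a,b,c}  FIRST(A)={b}  FIRST(B)={a,b,c}  FIRST(C)={a}
iter 3: (no change)
  FIRST(S)={a,b,c}  FIRST(A)={b}  FIRST(B)={a,b,c}  FIRST(C)={a}

FOLLOW sets:
FOLLOW(S) := {$}
[1]
  B→A B: FOLLOW(A) ⊇ FIRST(B) = {a,b,c}; new: +{a,b,c}
  C→C a C: FOLLOW(C) ⊇ FIRST(a) = {a}; new: +{a}
  S→a A: FOLLOW(A) ⊇ FOLLOW(S) ⊇ {$}; new: +{$}
  S→a C: FOLLOW(C) ⊇ FOLLOW(S) ⊇ {$}; new: +{$}
  S→c B: FOLLOW(B) ⊇ FOLLOW(S) ⊇ {$}; new: +{$}
  S: {$}  A: {$,a,b,c}  B: {$}  C: {$,a}
[2] (stable)
  S: {$}  A: {$,a,b,c}  B: {$}  C: {$,a}

FOLLOW(A) = ["$", "a", "b", "c"]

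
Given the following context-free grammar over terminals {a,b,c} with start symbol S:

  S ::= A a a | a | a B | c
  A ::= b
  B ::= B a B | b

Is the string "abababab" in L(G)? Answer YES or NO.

CNF form of G:
  S -> A X2 | T0 B | a | c
  A -> b
  B -> B X1 | b
  T0 -> a
  X1 -> T0 B
  X2 -> T0 T0

Fill CYK table bottom-up:
  [0..0]={S,T0}  "a"  orig:{S}
  [1..1]={A,B}  "b"
  [2..2]={S,T0}  "a"  orig:{S}
  [3..3]={A,B}  "b"
  [4..4]={S,T0}  "a"  orig:{S}
  [5..5]={A,B}  "b"
  [6..6]={S,T0}  "a"  orig:{S}
  [7..7]={A,B}  "b"
  [0..1]={S,X1}  "ab"  orig:{S}
  [1..2]=∅  "ba"
  [2..3]={S,X1}  "ab"  orig:{S}
  [3..4]=∅  "ba"
  [4..5]={S,X1}  "ab"  orig:{S}
  [5..6]=∅  "ba"
  [6..7]={S,X1}  "ab"  orig:{S}
  [0..2]=∅  "aba"
  [1..3]={B}  "bab"
  [2..4]=∅  "aba"
  [3..5]={B}  "bab"
  [4..6]=∅  "aba"
  [5..7]={B}  "bab"
  [0..3]={S,X1}  "abab"  orig:{S}
  [1..4]=∅  "baba"
  [2..5]={S,X1}  "abab"  orig:{S}
  [3..6]=∅  "baba"
  [4..7]={S,X1}  "abab"  orig:{S}
  [0..4]=∅  "ababa"
  [1..5]={B}  "babab"
  [2..6]=∅  "ababa"
  [3..7]={B}  "babab"
  [0..5]={S,X1}  "ababab"  orig:{S}
  [1..6]=∅  "bababa"
  [2..7]={S,X1}  "ababab"  orig:{S}
  [0..6]=∅  "abababa"
  [1..7]={B}  "bababab"
  [0..7]={S,X1}  "abababab"  orig:{S}

S ∈ T[0,7] ⇒ YES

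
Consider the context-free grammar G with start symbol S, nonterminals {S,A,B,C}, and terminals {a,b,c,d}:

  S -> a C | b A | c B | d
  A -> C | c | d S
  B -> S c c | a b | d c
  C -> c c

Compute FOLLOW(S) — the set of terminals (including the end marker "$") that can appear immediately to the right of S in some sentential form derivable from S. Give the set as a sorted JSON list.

FIRST sets, iterate to fixpoint:
round 1:
  A via A→c: +{c}
  A via A→d S: +{d}
  B via B→a b: +{a}
  B via B→d c: +{d}
  C via C→c c: +{c}
  S via S→a C: +{a}
  S via S→b A: +{b}
  S via S→c B: +{c}
  S via S→d: +{d}
  S: {a,b,c,d}  A: {c,d}  B: {a,d}  C: {c}
round 2:
  B via B→S c c: +{b,c}
  S: {a,b,c,d}  A: {c,d}  B: {a,b,c,d}  C: {c}
round 3: done
  S: {a,b,c,d}  A: {c,d}  B: {a,b,c,d}  C: {c}

FOLLOW sets:
initialize: $ ∈ FOLLOW(S)
pass 1:
  B→S c c: FOLLOW(S) ⊇ FIRST(c) = {c}; new: +{c}
  S→a C: FOLLOW(C) ⊇ FOLLOW(S) ⊇ {$,c}; new: +{$,c}
  S→b A: FOLLOW(A) ⊇ FOLLOW(S) ⊇ {$,c}; new: +{$,c}
  S→c B: FOLLOW(B) ⊇ FOLLOW(S) ⊇ {$,c}; new: +{$,c}
  FOLLOW(S)={$,c}  FOLLOW(A)={$,c}  FOLLOW(B)={$,c}  FOLLOW(C)={$,c}
pass 2: done
  FOLLOW(S)={$,c}  FOLLOW(A)={$,c}  FOLLOW(B)={$,c}  FOLLOW(C)={$,c}

FOLLOW(S) = ["$", "c"]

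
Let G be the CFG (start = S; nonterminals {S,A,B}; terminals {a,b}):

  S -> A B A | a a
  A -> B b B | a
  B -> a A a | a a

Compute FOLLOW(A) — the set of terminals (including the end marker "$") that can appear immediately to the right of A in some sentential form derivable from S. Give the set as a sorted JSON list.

FIRST iteration:
iter 1:
  A via A→a: +{a}
  B via B→a A a: +{a}
  S via S→A B A: +{a}
  FIRST(S)={a}  FIRST(A)={a}  FIRST(B)={a}
iter 2: (stable)
  FIRST(S)={a}  FIRST(A)={a}  FIRST(B)={a}

Compute FOLLOW by fixpoint:
FOLLOW(S) := {$}
round 1:
  A→B b B: FOLLOW(B) ⊇ FIRST(b) = {b}; new: +{b}
  B→a A a: FOLLOW(A) ⊇ FIRST(a) = {a}; new: +{a}
  S→A B A: FOLLOW(B) ⊇ FIRST(A) = {a}; new: +{a}
  S→A B A: FOLLOW(A) ⊇ FOLLOW(S) ⊇ {$}; new: +{$}
  FOLLOW(S)={$}  FOLLOW(A)={$,a}  FOLLOW(B)={a,b}
round 2:
  A→B b B: FOLLOW(B) ⊇ FOLLOW(A) ⊇ {$,a}; new: +{$}
  FOLLOW(S)={$}  FOLLOW(A)={$,a}  FOLLOW(B)={$,a,b}
round 3: done
  FOLLOW(S)={$}  FOLLOW(A)={$,a}  FOLLOW(B)={$,a,b}

FOLLOW(A) = ["$", "a"]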